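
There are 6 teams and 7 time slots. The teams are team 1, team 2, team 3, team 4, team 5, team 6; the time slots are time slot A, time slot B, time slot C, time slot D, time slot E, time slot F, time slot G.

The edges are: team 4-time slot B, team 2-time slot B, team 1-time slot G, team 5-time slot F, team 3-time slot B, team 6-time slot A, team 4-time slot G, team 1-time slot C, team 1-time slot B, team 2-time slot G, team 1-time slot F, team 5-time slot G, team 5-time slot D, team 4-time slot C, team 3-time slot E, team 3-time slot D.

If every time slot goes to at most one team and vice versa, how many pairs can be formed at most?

6

A valid assignment of size 6: team 1-time slot G, team 2-time slot B, team 3-time slot D, team 4-time slot C, team 5-time slot F, team 6-time slot A.
This saturates every team, so 6 is the maximum.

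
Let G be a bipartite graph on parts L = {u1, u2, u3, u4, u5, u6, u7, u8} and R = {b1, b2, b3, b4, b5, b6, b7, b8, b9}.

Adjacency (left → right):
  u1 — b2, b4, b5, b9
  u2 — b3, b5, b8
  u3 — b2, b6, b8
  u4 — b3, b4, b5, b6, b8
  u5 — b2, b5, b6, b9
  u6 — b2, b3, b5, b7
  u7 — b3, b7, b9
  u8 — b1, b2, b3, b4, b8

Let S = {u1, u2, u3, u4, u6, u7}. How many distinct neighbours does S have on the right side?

8

The union of neighbours of {u1, u2, u3, u4, u6, u7} is {b2, b3, b4, b5, b6, b7, b8, b9}, which has 8 elements.
Since |N(S)| = 8 ≥ |S| = 6, Hall's condition holds for this subset.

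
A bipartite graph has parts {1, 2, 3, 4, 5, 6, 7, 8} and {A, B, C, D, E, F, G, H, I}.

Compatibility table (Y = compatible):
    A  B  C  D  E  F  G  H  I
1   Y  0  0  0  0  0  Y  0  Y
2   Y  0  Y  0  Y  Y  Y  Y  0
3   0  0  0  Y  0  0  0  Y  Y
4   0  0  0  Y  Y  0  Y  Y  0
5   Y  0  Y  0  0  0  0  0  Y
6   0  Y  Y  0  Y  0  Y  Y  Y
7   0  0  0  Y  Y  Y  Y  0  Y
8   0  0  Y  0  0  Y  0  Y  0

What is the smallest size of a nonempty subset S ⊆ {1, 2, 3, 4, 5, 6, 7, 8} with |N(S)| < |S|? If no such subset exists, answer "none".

A matching saturating every left vertex exists, for instance 1→I, 2→A, 3→H, 4→D, 5→C, 6→E, 7→G, 8→F.
By Hall's marriage theorem, this means |N(S)| ≥ |S| for every subset S, so no violating subset exists.

none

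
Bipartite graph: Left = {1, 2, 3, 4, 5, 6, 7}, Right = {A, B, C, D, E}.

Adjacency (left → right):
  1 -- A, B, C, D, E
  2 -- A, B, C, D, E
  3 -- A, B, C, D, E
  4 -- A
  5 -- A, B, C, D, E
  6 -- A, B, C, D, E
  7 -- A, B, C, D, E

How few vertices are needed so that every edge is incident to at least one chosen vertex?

{A, B, C, D, E} is a vertex cover of size 5: every edge has an endpoint in this set.
No smaller cover exists because 1–C, 2–D, 3–B, 4–A, 5–E is a matching of size 5, and a cover must include an endpoint of each of these disjoint edges (König's theorem).

5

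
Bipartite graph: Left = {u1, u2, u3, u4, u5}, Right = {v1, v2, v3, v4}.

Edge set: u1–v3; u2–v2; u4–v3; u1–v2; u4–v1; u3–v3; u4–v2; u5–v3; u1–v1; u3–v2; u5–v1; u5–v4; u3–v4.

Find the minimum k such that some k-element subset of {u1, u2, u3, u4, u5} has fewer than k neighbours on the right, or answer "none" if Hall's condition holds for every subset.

5

Take S = {u1, u2, u3, u4, u5}. Its neighbourhood is {v1, v2, v3, v4}, so |N(S)| = 4 < |S| = 5.
Every subset of size less than 5 has at least as many neighbours as members, so 5 is the minimum.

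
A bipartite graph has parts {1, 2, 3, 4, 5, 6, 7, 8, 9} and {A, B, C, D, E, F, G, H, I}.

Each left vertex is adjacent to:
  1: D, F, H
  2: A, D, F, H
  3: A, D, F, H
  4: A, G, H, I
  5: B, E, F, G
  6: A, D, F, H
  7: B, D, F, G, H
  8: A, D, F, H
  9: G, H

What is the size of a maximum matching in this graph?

8

One maximum matching: 1–H, 2–A, 3–D, 4–I, 5–E, 6–F, 7–B, 9–G.
The set {1, 2, 3, 6, 8} has only 4 neighbours ({A, D, F, H}), so by Hall's theorem at most 8 of the 9 left vertices can be matched.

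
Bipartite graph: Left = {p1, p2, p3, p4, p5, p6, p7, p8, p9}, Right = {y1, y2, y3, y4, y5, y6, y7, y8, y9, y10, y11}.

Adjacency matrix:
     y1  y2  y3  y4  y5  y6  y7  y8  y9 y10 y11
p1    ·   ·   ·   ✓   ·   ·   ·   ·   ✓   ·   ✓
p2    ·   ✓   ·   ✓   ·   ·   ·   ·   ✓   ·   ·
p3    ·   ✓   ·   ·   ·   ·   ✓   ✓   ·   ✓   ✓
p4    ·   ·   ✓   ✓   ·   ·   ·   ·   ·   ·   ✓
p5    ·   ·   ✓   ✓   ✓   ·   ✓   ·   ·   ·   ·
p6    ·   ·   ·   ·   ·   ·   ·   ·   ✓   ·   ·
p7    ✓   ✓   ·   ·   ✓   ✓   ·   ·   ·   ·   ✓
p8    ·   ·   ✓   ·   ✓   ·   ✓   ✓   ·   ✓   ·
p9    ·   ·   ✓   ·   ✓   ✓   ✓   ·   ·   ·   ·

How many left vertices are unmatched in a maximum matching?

0

One maximum matching: p1–y11, p2–y2, p3–y10, p4–y4, p5–y5, p6–y9, p7–y6, p8–y7, p9–y3.
All 9 left vertices are matched, so no larger matching exists.
That matches 9 of the 9, leaving 0 unmatched; no matching can do better.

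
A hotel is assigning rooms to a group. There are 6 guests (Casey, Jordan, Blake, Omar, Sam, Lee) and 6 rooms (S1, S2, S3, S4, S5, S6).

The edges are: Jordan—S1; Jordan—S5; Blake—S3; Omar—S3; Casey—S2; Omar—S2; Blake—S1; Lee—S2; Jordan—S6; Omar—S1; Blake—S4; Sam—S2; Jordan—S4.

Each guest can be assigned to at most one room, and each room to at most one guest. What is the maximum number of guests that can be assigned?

A valid assignment of size 4: Casey→S2, Jordan→S6, Blake→S4, Omar→S3.
The set {Casey, Sam, Lee} has only 1 neighbour ({S2}), so by Hall's theorem at most 4 of the 6 guests can be matched.

4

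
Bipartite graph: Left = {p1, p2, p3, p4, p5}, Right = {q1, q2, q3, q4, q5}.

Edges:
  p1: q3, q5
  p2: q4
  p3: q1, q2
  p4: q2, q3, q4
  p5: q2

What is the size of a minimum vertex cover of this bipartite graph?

5

The 5 edges p1–q5, p2–q4, p3–q1, p4–q3, p5–q2 form a matching, so any vertex cover needs at least 5 vertices (one per matched edge).
Conversely {p1, p2, p3, p4, p5} meets every edge and has exactly 5 vertices, so 5 is optimal.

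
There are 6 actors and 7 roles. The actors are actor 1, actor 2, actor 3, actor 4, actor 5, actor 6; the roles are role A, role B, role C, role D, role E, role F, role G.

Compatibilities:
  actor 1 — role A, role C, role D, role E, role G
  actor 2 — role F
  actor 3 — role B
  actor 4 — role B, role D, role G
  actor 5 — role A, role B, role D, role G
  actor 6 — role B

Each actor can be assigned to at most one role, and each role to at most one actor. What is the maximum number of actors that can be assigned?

One maximum matching: actor 1–role C, actor 2–role F, actor 3–role B, actor 4–role G, actor 5–role D.
The set {actor 3, actor 6} has only 1 neighbour ({role B}), so by Hall's theorem at most 5 of the 6 actors can be matched.

5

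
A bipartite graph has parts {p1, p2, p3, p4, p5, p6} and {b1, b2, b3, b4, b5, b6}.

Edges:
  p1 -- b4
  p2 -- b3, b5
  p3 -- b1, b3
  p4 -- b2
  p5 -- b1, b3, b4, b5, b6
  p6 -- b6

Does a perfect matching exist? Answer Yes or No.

For example, pair p1-b4, p2-b5, p3-b3, p4-b2, p5-b1, p6-b6.
Every left vertex is matched, so this is a perfect matching.

Yes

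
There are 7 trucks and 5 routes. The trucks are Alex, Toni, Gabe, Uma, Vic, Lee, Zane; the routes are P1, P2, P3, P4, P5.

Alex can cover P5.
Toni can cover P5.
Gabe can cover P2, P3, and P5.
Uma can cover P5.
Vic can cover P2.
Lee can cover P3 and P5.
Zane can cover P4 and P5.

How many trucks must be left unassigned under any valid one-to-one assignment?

3

For example, pair Alex→P5, Gabe→P3, Vic→P2, Zane→P4.
The set {Alex, Toni, Gabe, Uma, Vic, Lee} has only 3 neighbours ({P2, P3, P5}), so by Hall's theorem at most 4 of the 7 trucks can be matched.
That matches 4 of the 7, leaving 3 unmatched; no matching can do better.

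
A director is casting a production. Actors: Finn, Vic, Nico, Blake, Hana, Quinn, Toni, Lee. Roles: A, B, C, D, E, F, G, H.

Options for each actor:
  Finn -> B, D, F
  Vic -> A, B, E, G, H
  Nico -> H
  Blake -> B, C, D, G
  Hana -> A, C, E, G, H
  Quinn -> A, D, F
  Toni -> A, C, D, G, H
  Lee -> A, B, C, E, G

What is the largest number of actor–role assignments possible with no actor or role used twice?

8

A valid assignment of size 8: Finn-F, Vic-B, Nico-H, Blake-C, Hana-E, Quinn-D, Toni-A, Lee-G.
All 8 actors are matched, so no larger matching exists.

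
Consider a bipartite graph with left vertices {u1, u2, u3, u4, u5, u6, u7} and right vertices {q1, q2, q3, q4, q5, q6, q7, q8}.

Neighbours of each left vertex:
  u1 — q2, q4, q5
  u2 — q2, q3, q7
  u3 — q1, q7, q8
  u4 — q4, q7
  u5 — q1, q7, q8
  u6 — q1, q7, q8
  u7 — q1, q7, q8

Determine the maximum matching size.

6

For example, pair u1–q5, u2–q2, u3–q1, u4–q4, u5–q7, u6–q8.
The set {u3, u5, u6, u7} has only 3 neighbours ({q1, q7, q8}), so by Hall's theorem at most 6 of the 7 left vertices can be matched.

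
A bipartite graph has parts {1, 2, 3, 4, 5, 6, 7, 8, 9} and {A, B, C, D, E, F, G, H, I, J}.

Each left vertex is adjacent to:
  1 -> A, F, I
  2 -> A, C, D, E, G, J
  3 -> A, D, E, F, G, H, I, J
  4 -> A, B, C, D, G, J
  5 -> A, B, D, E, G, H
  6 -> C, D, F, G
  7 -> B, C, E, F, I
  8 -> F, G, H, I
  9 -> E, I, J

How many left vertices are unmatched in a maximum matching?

0

A valid assignment of size 9: 1–I, 2–G, 3–A, 4–J, 5–H, 6–C, 7–B, 8–F, 9–E.
All 9 left vertices are matched, so no larger matching exists.
That matches 9 of the 9, leaving 0 unmatched; no matching can do better.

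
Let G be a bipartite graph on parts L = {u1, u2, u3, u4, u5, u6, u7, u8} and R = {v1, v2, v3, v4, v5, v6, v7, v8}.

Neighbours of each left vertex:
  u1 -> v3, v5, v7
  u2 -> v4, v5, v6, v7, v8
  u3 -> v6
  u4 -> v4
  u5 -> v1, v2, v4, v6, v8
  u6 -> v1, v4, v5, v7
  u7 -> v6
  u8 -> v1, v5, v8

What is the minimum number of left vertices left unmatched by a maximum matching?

1

For example, pair u1→v3, u2→v5, u3→v6, u4→v4, u5→v2, u6→v7, u8→v1.
The set {u3, u7} has only 1 neighbour ({v6}), so by Hall's theorem at most 7 of the 8 left vertices can be matched.
That matches 7 of the 8, leaving 1 unmatched; no matching can do better.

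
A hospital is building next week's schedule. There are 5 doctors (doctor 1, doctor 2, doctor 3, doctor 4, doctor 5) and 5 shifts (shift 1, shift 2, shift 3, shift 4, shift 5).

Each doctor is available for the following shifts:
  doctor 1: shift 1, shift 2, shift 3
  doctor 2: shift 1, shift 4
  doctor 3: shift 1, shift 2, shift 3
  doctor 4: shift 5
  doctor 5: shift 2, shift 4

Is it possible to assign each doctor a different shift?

Yes

A valid assignment of size 5: doctor 1-shift 3, doctor 2-shift 1, doctor 3-shift 2, doctor 4-shift 5, doctor 5-shift 4.
Every doctor is matched, so this is a perfect matching.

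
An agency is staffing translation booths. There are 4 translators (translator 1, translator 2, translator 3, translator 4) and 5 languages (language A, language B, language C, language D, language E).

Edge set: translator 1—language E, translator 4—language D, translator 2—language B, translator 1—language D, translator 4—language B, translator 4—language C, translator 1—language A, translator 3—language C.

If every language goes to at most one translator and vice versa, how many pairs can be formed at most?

For example, pair translator 1→language A, translator 2→language B, translator 3→language C, translator 4→language D.
All 4 translators are matched, so no larger matching exists.

4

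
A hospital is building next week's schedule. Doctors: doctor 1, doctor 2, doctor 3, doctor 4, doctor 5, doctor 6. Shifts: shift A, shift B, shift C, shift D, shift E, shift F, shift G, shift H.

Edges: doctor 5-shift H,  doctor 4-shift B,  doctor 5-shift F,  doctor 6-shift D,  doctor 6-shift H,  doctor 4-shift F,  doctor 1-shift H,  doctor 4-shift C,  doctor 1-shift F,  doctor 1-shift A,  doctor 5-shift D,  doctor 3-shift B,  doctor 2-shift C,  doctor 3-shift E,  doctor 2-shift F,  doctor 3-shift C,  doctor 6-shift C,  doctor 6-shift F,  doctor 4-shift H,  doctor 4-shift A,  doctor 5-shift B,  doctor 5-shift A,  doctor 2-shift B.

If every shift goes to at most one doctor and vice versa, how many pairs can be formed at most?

A valid assignment of size 6: doctor 1-shift H, doctor 2-shift B, doctor 3-shift E, doctor 4-shift A, doctor 5-shift D, doctor 6-shift F.
This saturates every doctor, so 6 is the maximum.

6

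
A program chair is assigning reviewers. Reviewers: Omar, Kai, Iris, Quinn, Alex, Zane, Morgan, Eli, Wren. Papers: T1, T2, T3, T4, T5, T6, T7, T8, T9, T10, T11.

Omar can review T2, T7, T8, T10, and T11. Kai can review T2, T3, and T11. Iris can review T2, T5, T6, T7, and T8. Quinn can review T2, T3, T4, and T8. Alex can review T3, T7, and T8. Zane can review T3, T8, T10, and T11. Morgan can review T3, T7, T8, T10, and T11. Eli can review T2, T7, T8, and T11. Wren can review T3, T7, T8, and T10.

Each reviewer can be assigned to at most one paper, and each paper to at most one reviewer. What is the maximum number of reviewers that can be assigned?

For example, pair Omar-T10, Kai-T2, Iris-T5, Quinn-T4, Alex-T8, Zane-T11, Morgan-T3, Eli-T7.
The set {Omar, Kai, Alex, Zane, Morgan, Eli, Wren} has only 6 neighbours ({T10, T11, T2, T3, T7, T8}), so by Hall's theorem at most 8 of the 9 reviewers can be matched.

8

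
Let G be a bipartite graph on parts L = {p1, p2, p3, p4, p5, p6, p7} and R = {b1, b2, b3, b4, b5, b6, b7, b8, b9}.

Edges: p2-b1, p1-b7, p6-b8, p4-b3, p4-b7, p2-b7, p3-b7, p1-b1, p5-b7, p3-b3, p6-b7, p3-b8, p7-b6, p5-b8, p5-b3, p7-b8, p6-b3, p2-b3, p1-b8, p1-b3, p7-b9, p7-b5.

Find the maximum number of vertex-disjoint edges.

A valid assignment of size 5: p1→b7, p2→b1, p3→b8, p4→b3, p7→b5.
The set {p1, p2, p3, p4, p5, p6} has only 4 neighbours ({b1, b3, b7, b8}), so by Hall's theorem at most 5 of the 7 left vertices can be matched.

5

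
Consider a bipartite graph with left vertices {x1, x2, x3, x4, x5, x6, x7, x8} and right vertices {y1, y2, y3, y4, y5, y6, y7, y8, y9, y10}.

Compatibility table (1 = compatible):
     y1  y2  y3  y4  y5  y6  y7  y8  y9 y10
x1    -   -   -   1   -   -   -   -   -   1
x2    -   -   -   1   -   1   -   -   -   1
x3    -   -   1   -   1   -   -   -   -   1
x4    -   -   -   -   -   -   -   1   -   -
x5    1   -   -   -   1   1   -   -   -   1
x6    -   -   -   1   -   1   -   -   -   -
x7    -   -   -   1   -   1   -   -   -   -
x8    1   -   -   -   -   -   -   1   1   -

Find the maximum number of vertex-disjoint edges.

A valid assignment of size 7: x1-y10, x2-y6, x3-y3, x4-y8, x5-y5, x6-y4, x8-y1.
The set {x1, x2, x6, x7} has only 3 neighbours ({y10, y4, y6}), so by Hall's theorem at most 7 of the 8 left vertices can be matched.

7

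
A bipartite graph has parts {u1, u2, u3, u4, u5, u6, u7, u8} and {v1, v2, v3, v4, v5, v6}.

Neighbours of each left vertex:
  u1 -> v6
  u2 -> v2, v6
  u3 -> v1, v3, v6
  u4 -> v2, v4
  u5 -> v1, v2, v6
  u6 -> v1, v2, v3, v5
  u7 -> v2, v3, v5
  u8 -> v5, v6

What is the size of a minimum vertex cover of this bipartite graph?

The 6 edges u1–v6, u2–v2, u3–v3, u4–v4, u5–v1, u6–v5 form a matching, so any vertex cover needs at least 6 vertices (one per matched edge).
Conversely {u4, v1, v2, v3, v5, v6} meets every edge and has exactly 6 vertices, so 6 is optimal.

6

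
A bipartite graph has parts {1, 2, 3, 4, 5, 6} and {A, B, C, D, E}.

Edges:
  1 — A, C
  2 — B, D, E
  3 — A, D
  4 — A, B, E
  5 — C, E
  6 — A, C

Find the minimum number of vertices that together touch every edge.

5

The 5 edges 1–C, 2–B, 3–D, 4–A, 5–E form a matching, so any vertex cover needs at least 5 vertices (one per matched edge).
Conversely {A, B, C, D, E} meets every edge and has exactly 5 vertices, so 5 is optimal.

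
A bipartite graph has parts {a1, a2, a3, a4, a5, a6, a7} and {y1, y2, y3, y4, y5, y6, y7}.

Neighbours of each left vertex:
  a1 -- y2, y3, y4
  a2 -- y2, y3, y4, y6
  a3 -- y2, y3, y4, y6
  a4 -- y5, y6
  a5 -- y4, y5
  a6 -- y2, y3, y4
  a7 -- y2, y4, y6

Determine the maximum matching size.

One maximum matching: a1-y3, a2-y6, a3-y2, a4-y5, a5-y4.
The set {a1, a2, a3, a4, a5, a6, a7} has only 5 neighbours ({y2, y3, y4, y5, y6}), so by Hall's theorem at most 5 of the 7 left vertices can be matched.

5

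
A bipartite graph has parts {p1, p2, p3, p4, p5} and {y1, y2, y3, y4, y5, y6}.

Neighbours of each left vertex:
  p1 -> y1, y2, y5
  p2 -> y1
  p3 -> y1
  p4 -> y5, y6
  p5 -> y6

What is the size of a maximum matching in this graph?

4

For example, pair p1-y2, p2-y1, p4-y5, p5-y6.
The set {p2, p3} has only 1 neighbour ({y1}), so by Hall's theorem at most 4 of the 5 left vertices can be matched.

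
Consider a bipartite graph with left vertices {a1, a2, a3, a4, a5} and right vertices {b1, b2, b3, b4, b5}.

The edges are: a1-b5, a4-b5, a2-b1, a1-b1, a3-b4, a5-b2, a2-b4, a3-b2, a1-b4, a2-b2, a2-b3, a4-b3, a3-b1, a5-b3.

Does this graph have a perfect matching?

Yes

A valid assignment of size 5: a1→b4, a2→b2, a3→b1, a4→b5, a5→b3.
All 5 left vertices are covered.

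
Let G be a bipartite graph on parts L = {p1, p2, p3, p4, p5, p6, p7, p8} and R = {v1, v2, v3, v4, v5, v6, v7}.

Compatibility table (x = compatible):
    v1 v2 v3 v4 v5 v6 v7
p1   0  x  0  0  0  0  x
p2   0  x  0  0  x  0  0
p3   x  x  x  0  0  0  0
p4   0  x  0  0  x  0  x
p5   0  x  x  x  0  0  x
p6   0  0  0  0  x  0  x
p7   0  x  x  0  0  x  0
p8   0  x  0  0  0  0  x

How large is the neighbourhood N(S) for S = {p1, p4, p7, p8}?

5

The union of neighbours of {p1, p4, p7, p8} is {v2, v3, v5, v6, v7}, which has 5 elements.
Since |N(S)| = 5 ≥ |S| = 4, Hall's condition holds for this subset.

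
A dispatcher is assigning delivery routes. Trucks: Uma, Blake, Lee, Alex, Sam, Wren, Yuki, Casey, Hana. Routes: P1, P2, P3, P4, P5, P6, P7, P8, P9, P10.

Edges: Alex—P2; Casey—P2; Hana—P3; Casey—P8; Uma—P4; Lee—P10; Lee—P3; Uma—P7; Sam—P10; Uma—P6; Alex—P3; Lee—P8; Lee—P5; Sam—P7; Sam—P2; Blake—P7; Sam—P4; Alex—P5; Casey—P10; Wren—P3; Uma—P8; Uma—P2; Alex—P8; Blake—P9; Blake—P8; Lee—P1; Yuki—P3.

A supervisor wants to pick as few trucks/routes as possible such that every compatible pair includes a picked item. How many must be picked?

{Uma, Blake, Lee, Alex, Sam, Casey, P3} is a vertex cover of size 7: every edge has an endpoint in this set.
No smaller cover exists because Uma–P2, Blake–P9, Lee–P1, Alex–P5, Sam–P7, Wren–P3, Casey–P10 is a matching of size 7, and a cover must include an endpoint of each of these disjoint edges (König's theorem).

7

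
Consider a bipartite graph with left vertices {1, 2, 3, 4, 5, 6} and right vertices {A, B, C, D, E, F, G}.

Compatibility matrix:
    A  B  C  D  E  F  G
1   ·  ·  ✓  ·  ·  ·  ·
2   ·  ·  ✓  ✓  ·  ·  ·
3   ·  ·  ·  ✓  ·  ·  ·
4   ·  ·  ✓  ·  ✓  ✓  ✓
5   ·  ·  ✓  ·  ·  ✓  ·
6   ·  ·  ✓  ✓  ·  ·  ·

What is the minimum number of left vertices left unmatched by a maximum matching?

2

One maximum matching: 1–C, 2–D, 4–E, 5–F.
The set {1, 2, 3, 6} has only 2 neighbours ({C, D}), so by Hall's theorem at most 4 of the 6 left vertices can be matched.
That matches 4 of the 6, leaving 2 unmatched; no matching can do better.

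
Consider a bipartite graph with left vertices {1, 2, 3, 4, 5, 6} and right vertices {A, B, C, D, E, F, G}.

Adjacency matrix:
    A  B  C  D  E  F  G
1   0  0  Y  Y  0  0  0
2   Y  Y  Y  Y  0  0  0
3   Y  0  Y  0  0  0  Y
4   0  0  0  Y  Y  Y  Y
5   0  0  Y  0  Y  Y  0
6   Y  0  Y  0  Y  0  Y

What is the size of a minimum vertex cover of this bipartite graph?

6

The 6 edges 1–D, 2–B, 3–G, 4–F, 5–C, 6–E form a matching, so any vertex cover needs at least 6 vertices (one per matched edge).
Conversely {1, 2, 3, 4, 5, 6} meets every edge and has exactly 6 vertices, so 6 is optimal.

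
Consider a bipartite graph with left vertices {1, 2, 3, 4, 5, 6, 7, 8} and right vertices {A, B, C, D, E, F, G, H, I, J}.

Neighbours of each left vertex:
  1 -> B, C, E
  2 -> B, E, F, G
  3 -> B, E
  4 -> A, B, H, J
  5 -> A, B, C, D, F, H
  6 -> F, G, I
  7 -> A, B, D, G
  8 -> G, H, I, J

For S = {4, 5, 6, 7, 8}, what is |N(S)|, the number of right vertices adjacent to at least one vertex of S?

9

The union of neighbours of {4, 5, 6, 7, 8} is {A, B, C, D, F, G, H, I, J}, which has 9 elements.
Since |N(S)| = 9 ≥ |S| = 5, Hall's condition holds for this subset.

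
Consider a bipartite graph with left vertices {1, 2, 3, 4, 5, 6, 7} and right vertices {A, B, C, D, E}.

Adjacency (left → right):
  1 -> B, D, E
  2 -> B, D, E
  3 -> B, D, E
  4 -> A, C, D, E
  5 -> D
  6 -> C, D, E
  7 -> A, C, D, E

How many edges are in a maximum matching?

5

One maximum matching: 1-D, 2-E, 3-B, 4-A, 6-C.
The set {1, 2, 3, 4, 5, 6, 7} has only 5 neighbours ({A, B, C, D, E}), so by Hall's theorem at most 5 of the 7 left vertices can be matched.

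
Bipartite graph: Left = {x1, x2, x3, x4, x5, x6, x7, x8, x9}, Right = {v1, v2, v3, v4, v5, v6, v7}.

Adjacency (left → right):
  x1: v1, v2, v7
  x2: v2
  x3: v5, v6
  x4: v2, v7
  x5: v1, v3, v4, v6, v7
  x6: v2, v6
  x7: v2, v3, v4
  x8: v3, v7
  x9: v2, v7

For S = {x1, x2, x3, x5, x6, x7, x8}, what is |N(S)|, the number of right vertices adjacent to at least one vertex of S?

7

The union of neighbours of {x1, x2, x3, x5, x6, x7, x8} is {v1, v2, v3, v4, v5, v6, v7}, which has 7 elements.
Since |N(S)| = 7 ≥ |S| = 7, Hall's condition holds for this subset.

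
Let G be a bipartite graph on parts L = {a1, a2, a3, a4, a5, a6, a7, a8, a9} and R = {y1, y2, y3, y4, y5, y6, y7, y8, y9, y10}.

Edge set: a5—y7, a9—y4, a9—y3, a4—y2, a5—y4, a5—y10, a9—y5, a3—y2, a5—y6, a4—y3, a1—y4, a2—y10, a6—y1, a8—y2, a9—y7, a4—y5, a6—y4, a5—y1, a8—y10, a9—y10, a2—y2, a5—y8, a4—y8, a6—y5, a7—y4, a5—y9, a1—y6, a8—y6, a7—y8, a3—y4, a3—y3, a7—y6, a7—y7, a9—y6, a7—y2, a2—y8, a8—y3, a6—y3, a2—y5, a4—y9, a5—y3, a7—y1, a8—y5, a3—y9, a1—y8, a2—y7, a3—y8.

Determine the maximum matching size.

One maximum matching: a1-y8, a2-y10, a3-y4, a4-y9, a5-y6, a6-y5, a7-y1, a8-y3, a9-y7.
This saturates every left vertex, so 9 is the maximum.

9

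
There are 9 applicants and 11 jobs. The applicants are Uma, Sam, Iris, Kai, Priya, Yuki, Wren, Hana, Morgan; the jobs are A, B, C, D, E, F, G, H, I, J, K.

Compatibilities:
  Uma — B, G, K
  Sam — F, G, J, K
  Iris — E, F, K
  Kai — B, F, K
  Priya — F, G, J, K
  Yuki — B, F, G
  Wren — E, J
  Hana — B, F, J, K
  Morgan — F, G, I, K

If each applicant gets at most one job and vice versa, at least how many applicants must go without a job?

A valid assignment of size 7: Uma→G, Sam→J, Iris→E, Kai→K, Priya→F, Yuki→B, Morgan→I.
The set {Uma, Sam, Iris, Kai, Priya, Yuki, Wren, Hana} has only 6 neighbours ({B, E, F, G, J, K}), so by Hall's theorem at most 7 of the 9 applicants can be matched.
That matches 7 of the 9, leaving 2 unmatched; no matching can do better.

2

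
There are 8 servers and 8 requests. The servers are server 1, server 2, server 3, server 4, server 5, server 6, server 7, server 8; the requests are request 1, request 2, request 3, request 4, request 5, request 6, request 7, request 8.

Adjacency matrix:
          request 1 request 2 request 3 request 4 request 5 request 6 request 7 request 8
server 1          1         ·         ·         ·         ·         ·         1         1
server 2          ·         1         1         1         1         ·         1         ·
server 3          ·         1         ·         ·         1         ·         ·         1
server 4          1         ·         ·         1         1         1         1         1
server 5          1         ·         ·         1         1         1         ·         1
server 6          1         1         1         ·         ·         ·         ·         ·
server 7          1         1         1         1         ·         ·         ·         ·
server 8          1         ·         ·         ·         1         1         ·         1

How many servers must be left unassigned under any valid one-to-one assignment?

One maximum matching: server 1→request 1, server 2→request 4, server 3→request 8, server 4→request 7, server 5→request 5, server 6→request 2, server 7→request 3, server 8→request 6.
All 8 servers are matched, so no larger matching exists.
That matches 8 of the 8, leaving 0 unmatched; no matching can do better.

0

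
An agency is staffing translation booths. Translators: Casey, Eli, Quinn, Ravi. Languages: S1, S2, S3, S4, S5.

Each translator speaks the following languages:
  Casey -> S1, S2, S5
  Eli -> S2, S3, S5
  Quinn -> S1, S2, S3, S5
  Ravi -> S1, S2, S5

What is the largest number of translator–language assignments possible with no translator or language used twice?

4

For example, pair Casey–S1, Eli–S5, Quinn–S3, Ravi–S2.
This saturates every translator, so 4 is the maximum.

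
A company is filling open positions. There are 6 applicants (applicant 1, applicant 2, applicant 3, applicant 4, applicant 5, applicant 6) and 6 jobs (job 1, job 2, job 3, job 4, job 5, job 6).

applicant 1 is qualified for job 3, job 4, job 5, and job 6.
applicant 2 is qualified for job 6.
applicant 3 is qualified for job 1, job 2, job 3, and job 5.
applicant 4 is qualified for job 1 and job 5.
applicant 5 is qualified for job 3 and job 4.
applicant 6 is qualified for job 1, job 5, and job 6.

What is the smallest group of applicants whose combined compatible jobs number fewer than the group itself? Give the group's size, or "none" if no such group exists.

A matching saturating every applicant exists, for instance applicant 1→job 4, applicant 2→job 6, applicant 3→job 2, applicant 4→job 5, applicant 5→job 3, applicant 6→job 1.
By Hall's marriage theorem, this means |N(S)| ≥ |S| for every subset S, so no violating subset exists.

none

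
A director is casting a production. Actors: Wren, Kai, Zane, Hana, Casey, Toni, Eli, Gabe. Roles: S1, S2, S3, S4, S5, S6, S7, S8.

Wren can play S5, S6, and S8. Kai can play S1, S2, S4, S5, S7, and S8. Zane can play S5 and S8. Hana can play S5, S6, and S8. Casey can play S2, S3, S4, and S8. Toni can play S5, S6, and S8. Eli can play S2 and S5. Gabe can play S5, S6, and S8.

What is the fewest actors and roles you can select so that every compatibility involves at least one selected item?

The 6 edges Wren–S6, Kai–S7, Zane–S5, Hana–S8, Casey–S4, Eli–S2 form a matching, so any vertex cover needs at least 6 vertices (one per matched edge).
Conversely {Kai, Casey, Eli, S5, S6, S8} meets every edge and has exactly 6 vertices, so 6 is optimal.

6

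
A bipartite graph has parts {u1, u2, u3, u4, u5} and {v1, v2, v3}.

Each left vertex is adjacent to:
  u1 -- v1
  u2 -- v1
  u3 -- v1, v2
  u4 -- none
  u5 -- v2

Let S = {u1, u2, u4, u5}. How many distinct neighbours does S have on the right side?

The union of neighbours of {u1, u2, u4, u5} is {v1, v2}, which has 2 elements.
Since |N(S)| = 2 < |S| = 4, Hall's condition fails for this subset.

2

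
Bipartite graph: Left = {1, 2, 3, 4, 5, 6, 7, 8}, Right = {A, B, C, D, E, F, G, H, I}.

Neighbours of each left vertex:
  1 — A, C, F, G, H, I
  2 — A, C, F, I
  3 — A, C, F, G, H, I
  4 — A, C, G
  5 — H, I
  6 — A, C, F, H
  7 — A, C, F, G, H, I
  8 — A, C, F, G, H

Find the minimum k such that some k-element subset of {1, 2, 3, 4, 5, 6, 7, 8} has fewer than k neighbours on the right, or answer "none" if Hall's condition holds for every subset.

7

Take S = {1, 2, 3, 4, 5, 6, 7}. Its neighbourhood is {A, C, F, G, H, I}, so |N(S)| = 6 < |S| = 7.
Every subset of size less than 7 has at least as many neighbours as members, so 7 is the minimum.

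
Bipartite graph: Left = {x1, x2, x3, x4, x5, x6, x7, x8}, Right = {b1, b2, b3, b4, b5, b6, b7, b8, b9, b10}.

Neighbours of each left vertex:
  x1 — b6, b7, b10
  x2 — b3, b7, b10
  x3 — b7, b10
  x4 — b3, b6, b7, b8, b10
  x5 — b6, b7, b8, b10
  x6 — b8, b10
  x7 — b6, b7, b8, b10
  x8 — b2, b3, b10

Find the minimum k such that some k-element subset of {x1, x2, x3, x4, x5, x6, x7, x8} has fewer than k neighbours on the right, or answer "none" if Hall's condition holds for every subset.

Take S = {x1, x3, x5, x6, x7}. Its neighbourhood is {b6, b7, b8, b10}, so |N(S)| = 4 < |S| = 5.
Every subset of size less than 5 has at least as many neighbours as members, so 5 is the minimum.

5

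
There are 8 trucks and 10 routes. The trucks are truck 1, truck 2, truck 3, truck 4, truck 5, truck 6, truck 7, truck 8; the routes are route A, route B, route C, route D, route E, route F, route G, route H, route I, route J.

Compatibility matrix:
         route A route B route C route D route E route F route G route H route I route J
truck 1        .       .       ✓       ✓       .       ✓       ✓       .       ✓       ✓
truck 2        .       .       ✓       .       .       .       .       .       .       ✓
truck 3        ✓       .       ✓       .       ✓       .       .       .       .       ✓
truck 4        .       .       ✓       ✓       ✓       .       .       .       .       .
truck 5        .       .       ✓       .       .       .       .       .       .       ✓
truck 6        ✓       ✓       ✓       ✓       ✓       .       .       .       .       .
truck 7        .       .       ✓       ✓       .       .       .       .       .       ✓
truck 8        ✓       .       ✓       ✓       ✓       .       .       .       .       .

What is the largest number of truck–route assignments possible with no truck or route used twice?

7

A valid assignment of size 7: truck 1-route G, truck 2-route J, truck 3-route A, truck 4-route E, truck 5-route C, truck 6-route B, truck 7-route D.
The set {truck 2, truck 3, truck 4, truck 5, truck 7, truck 8} has only 5 neighbours ({route A, route C, route D, route E, route J}), so by Hall's theorem at most 7 of the 8 trucks can be matched.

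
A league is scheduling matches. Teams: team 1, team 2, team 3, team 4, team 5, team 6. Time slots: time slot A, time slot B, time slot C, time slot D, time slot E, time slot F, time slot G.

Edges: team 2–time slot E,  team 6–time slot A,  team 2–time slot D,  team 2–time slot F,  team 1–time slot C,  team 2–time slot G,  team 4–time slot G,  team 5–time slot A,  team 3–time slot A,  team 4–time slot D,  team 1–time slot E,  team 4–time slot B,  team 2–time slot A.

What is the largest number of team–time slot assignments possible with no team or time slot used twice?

4

For example, pair team 1→time slot C, team 2→time slot E, team 3→time slot A, team 4→time slot D.
The set {team 3, team 5, team 6} has only 1 neighbour ({time slot A}), so by Hall's theorem at most 4 of the 6 teams can be matched.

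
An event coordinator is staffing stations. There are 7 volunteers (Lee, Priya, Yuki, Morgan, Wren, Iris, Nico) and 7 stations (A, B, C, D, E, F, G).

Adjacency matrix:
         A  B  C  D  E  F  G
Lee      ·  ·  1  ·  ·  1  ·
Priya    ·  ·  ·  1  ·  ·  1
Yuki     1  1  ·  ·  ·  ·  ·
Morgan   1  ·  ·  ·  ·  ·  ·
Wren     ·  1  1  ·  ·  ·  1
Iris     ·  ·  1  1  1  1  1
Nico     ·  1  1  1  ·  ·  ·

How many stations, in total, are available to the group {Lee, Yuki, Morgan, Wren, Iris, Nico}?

7

The union of neighbours of {Lee, Yuki, Morgan, Wren, Iris, Nico} is {A, B, C, D, E, F, G}, which has 7 elements.
Since |N(S)| = 7 ≥ |S| = 6, Hall's condition holds for this subset.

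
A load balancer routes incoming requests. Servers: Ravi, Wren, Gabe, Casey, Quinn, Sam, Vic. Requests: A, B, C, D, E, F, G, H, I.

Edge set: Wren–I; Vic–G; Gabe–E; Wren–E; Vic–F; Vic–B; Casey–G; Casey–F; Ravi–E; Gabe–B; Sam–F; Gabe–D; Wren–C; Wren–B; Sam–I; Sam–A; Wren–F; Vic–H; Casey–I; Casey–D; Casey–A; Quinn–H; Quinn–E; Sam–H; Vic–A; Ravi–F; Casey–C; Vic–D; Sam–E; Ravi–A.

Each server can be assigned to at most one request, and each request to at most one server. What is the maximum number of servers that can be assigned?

A valid assignment of size 7: Ravi-F, Wren-B, Gabe-D, Casey-A, Quinn-H, Sam-E, Vic-G.
All 7 servers are matched, so no larger matching exists.

7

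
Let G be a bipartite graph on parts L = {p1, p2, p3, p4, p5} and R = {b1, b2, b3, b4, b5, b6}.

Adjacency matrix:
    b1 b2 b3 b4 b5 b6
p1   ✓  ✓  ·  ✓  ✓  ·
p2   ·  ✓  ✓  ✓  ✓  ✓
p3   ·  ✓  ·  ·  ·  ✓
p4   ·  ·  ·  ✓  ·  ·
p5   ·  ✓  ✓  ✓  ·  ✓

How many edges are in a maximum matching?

For example, pair p1→b5, p2→b6, p3→b2, p4→b4, p5→b3.
This saturates every left vertex, so 5 is the maximum.

5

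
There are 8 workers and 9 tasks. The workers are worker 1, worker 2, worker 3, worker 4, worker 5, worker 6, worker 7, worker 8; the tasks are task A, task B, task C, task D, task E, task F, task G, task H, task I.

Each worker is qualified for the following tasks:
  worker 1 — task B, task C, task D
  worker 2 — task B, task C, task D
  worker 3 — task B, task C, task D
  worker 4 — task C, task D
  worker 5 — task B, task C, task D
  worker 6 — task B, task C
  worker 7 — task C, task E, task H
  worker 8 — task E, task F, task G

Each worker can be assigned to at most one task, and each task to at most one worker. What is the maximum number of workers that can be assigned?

5

A valid assignment of size 5: worker 1→task C, worker 2→task B, worker 3→task D, worker 7→task H, worker 8→task E.
The set {worker 1, worker 2, worker 3, worker 4, worker 5, worker 6} has only 3 neighbours ({task B, task C, task D}), so by Hall's theorem at most 5 of the 8 workers can be matched.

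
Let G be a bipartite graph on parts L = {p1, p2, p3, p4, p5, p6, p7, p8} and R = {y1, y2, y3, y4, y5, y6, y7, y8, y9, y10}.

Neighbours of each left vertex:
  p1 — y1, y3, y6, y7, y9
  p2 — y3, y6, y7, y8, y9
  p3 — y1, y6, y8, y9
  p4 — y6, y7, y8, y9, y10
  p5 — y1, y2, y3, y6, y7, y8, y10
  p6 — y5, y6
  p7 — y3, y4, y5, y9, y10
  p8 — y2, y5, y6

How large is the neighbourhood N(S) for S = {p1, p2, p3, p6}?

7

The union of neighbours of {p1, p2, p3, p6} is {y1, y3, y5, y6, y7, y8, y9}, which has 7 elements.
Since |N(S)| = 7 ≥ |S| = 4, Hall's condition holds for this subset.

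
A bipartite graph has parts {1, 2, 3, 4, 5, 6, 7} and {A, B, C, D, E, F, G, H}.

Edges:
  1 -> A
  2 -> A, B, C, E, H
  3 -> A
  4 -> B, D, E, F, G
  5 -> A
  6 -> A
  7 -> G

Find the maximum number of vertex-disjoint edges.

4

For example, pair 1→A, 2→H, 4→E, 7→G.
The set {1, 3, 5, 6} has only 1 neighbour ({A}), so by Hall's theorem at most 4 of the 7 left vertices can be matched.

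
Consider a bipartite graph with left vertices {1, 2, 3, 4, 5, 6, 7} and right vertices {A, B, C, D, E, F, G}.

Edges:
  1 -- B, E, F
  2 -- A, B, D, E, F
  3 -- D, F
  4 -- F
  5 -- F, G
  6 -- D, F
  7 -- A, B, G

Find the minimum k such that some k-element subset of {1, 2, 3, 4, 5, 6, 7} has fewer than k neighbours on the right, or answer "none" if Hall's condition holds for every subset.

Take S = {3, 4, 6}. Its neighbourhood is {D, F}, so |N(S)| = 2 < |S| = 3.
Every subset of size less than 3 has at least as many neighbours as members, so 3 is the minimum.

3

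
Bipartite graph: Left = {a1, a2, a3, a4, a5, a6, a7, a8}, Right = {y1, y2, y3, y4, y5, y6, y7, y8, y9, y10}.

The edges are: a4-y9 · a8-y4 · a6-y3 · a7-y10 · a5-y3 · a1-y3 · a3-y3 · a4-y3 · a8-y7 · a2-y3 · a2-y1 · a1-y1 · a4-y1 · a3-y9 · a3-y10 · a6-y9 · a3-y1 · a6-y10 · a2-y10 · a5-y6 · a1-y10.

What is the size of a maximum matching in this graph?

A valid assignment of size 6: a1→y10, a2→y1, a3→y9, a4→y3, a5→y6, a8→y7.
The set {a1, a2, a3, a4, a6, a7} has only 4 neighbours ({y1, y10, y3, y9}), so by Hall's theorem at most 6 of the 8 left vertices can be matched.

6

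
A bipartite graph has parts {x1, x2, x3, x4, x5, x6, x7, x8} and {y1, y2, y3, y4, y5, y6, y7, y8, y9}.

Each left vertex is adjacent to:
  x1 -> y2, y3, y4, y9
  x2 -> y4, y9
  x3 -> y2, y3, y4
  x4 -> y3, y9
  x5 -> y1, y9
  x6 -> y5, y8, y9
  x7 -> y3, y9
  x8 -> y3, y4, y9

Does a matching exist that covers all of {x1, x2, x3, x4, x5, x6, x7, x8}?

The set {x1, x2, x3, x4, x7, x8} has only 4 neighbours ({y2, y3, y4, y9}), so by Hall's theorem at most 6 of the 8 left vertices can be matched.
Hence no matching covers every left vertex.

No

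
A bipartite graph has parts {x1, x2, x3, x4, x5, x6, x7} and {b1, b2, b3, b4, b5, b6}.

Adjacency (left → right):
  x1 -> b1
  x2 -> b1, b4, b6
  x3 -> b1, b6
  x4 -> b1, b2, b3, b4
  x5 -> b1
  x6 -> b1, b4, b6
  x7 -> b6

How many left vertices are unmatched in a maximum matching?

For example, pair x1-b1, x2-b4, x3-b6, x4-b3.
The set {x1, x2, x3, x5, x6, x7} has only 3 neighbours ({b1, b4, b6}), so by Hall's theorem at most 4 of the 7 left vertices can be matched.
That matches 4 of the 7, leaving 3 unmatched; no matching can do better.

3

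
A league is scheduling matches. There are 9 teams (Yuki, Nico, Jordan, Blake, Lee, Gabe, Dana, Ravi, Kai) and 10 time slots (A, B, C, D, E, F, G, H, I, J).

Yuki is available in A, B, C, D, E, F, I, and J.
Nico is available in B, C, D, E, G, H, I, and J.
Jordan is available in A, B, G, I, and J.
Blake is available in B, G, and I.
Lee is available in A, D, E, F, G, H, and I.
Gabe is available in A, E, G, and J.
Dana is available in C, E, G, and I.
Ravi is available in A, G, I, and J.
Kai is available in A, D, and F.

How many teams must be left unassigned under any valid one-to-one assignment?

For example, pair Yuki-A, Nico-H, Jordan-J, Blake-B, Lee-G, Gabe-E, Dana-C, Ravi-I, Kai-F.
All 9 teams are matched, so no larger matching exists.
That matches 9 of the 9, leaving 0 unmatched; no matching can do better.

0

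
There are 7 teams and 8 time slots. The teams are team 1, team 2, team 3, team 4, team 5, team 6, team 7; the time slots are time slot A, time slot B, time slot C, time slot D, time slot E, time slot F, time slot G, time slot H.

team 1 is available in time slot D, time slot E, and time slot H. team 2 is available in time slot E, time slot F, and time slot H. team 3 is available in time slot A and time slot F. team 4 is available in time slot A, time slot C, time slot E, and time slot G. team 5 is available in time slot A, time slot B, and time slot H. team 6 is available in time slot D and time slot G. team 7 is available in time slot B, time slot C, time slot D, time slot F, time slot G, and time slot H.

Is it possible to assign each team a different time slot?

One maximum matching: team 1→time slot H, team 2→time slot F, team 3→time slot A, team 4→time slot G, team 5→time slot B, team 6→time slot D, team 7→time slot C.
All 7 teams are covered.

Yes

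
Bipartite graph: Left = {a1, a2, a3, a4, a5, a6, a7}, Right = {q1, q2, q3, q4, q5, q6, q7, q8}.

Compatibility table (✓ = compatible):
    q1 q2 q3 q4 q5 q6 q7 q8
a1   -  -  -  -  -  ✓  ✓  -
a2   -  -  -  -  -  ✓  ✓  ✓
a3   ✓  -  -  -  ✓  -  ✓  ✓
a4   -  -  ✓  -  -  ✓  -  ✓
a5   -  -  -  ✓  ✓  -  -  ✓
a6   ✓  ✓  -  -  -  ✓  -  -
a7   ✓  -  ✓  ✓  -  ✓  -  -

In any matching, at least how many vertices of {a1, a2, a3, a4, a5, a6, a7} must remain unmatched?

0

One maximum matching: a1–q7, a2–q8, a3–q1, a4–q3, a5–q5, a6–q2, a7–q6.
All 7 left vertices are matched, so no larger matching exists.
That matches 7 of the 7, leaving 0 unmatched; no matching can do better.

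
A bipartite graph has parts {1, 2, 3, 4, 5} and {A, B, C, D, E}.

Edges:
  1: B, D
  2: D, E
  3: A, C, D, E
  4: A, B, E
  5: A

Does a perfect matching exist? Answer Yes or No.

Yes

One maximum matching: 1→D, 2→E, 3→C, 4→B, 5→A.
Every left vertex is matched, so this is a perfect matching.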